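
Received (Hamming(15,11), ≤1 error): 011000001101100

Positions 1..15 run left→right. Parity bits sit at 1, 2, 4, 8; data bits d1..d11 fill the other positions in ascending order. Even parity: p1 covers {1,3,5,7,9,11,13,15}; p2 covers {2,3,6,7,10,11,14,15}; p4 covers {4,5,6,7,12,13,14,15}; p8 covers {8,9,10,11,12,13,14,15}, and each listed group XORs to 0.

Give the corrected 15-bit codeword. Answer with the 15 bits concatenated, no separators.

010000001101100

s1 (pos 1,3,5,7,9,11,13,15): 0⊕1⊕0⊕0⊕1⊕0⊕1⊕0 = 1
s2 (pos 2,3,6,7,10,11,14,15): 1⊕1⊕0⊕0⊕1⊕0⊕0⊕0 = 1
s4 (pos 4,5,6,7,12,13,14,15): 0⊕0⊕0⊕0⊕1⊕1⊕0⊕0 = 0
s8 (pos 8,9,10,11,12,13,14,15): 0⊕1⊕1⊕0⊕1⊕1⊕0⊕0 = 0
Syndrome s8…s1 = 0011 → error at position 3.
Flip position 3: 011000001101100 → 010000001101100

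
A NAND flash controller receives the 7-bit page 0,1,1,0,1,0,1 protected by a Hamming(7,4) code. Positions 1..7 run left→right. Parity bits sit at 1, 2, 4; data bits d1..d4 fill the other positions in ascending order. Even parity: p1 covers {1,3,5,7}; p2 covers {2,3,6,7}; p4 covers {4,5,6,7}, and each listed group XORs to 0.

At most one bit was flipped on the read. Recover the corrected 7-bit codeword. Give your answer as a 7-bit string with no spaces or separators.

0100101

s1 (pos 1,3,5,7): 0⊕1⊕1⊕1 = 1
s2 (pos 2,3,6,7): 1⊕1⊕0⊕1 = 1
s4 (pos 4,5,6,7): 0⊕1⊕0⊕1 = 0
Syndrome s4…s1 = 011 → error at position 3.
Flip position 3: 0110101 → 0100101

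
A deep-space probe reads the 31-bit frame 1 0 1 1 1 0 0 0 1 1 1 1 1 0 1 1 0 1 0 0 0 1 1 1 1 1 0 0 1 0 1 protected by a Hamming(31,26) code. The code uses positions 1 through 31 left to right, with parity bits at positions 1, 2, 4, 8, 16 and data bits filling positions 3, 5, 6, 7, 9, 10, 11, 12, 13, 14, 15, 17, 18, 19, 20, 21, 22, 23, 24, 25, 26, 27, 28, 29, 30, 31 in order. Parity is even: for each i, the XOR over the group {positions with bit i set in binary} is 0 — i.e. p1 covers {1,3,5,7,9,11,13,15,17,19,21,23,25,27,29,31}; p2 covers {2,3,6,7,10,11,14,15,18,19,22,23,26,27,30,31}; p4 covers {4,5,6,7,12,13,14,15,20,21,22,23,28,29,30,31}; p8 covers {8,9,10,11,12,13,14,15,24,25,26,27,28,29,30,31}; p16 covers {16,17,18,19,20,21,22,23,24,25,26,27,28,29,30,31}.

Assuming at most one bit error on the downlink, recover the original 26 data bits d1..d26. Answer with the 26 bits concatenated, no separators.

11001111101010001111100100

s1 (pos 1,3,5,7,9,11,13,15,17,19,21,23,25,27,29,31): 1⊕1⊕1⊕0⊕1⊕1⊕1⊕1⊕0⊕0⊕0⊕1⊕1⊕0⊕1⊕1 = 1
s2 (pos 2,3,6,7,10,11,14,15,18,19,22,23,26,27,30,31): 0⊕1⊕0⊕0⊕1⊕1⊕0⊕1⊕1⊕0⊕1⊕1⊕1⊕0⊕0⊕1 = 1
s4 (pos 4,5,6,7,12,13,14,15,20,21,22,23,28,29,30,31): 1⊕1⊕0⊕0⊕1⊕1⊕0⊕1⊕0⊕0⊕1⊕1⊕0⊕1⊕0⊕1 = 1
s8 (pos 8,9,10,11,12,13,14,15,24,25,26,27,28,29,30,31): 0⊕1⊕1⊕1⊕1⊕1⊕0⊕1⊕1⊕1⊕1⊕0⊕0⊕1⊕0⊕1 = 1
s16 (pos 16,17,18,19,20,21,22,23,24,25,26,27,28,29,30,31): 1⊕0⊕1⊕0⊕0⊕0⊕1⊕1⊕1⊕1⊕1⊕0⊕0⊕1⊕0⊕1 = 1
Syndrome s16…s1 = 11111 → error at position 31.
Flip position 31: 1011100011111011010001111100101 → 1011100011111011010001111100100
Read data bits from positions 3,5,6,7,9,10,11,12,13,14,15,17,18,19,20,21,22,23,24,25,26,27,28,29,30,31: 11001111101010001111100100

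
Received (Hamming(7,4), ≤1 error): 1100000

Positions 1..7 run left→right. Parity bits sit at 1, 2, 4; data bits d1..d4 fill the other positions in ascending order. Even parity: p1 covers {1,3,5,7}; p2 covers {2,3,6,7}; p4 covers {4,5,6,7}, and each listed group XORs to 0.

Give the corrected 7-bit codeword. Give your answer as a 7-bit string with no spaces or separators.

1110000

s1 (pos 1,3,5,7): 1⊕0⊕0⊕0 = 1
s2 (pos 2,3,6,7): 1⊕0⊕0⊕0 = 1
s4 (pos 4,5,6,7): 0⊕0⊕0⊕0 = 0
Syndrome s4…s1 = 011 → error at position 3.
Flip position 3: 1100000 → 1110000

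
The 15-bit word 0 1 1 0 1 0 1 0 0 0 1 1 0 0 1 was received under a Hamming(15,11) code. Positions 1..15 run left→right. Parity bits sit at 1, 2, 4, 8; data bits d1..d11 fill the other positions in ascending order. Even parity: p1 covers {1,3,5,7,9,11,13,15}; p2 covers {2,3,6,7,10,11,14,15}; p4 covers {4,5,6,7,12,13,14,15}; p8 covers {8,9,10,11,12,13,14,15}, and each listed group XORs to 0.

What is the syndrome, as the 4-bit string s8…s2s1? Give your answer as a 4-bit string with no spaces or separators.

s1 (pos 1,3,5,7,9,11,13,15): 0⊕1⊕1⊕1⊕0⊕1⊕0⊕1 = 1
s2 (pos 2,3,6,7,10,11,14,15): 1⊕1⊕0⊕1⊕0⊕1⊕0⊕1 = 1
s4 (pos 4,5,6,7,12,13,14,15): 0⊕1⊕0⊕1⊕1⊕0⊕0⊕1 = 0
s8 (pos 8,9,10,11,12,13,14,15): 0⊕0⊕0⊕1⊕1⊕0⊕0⊕1 = 1
Syndrome s8…s1 = 1011 → error at position 11.

1011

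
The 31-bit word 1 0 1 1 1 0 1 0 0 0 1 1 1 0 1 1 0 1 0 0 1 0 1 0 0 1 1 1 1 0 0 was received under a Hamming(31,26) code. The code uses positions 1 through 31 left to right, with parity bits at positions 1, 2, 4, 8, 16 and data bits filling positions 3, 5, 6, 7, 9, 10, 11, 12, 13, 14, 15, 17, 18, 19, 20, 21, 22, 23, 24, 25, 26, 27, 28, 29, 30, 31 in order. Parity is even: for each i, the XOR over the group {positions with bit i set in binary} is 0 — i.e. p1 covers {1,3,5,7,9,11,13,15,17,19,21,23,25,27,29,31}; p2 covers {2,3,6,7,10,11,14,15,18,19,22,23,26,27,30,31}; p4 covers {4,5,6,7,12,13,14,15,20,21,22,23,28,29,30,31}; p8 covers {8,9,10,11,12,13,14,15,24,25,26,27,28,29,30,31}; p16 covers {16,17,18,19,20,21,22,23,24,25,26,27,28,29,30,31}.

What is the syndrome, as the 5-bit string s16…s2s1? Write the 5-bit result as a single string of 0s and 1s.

s1 (pos 1,3,5,7,9,11,13,15,17,19,21,23,25,27,29,31): 1⊕1⊕1⊕1⊕0⊕1⊕1⊕1⊕0⊕0⊕1⊕1⊕0⊕1⊕1⊕0 = 1
s2 (pos 2,3,6,7,10,11,14,15,18,19,22,23,26,27,30,31): 0⊕1⊕0⊕1⊕0⊕1⊕0⊕1⊕1⊕0⊕0⊕1⊕1⊕1⊕0⊕0 = 0
s4 (pos 4,5,6,7,12,13,14,15,20,21,22,23,28,29,30,31): 1⊕1⊕0⊕1⊕1⊕1⊕0⊕1⊕0⊕1⊕0⊕1⊕1⊕1⊕0⊕0 = 0
s8 (pos 8,9,10,11,12,13,14,15,24,25,26,27,28,29,30,31): 0⊕0⊕0⊕1⊕1⊕1⊕0⊕1⊕0⊕0⊕1⊕1⊕1⊕1⊕0⊕0 = 0
s16 (pos 16,17,18,19,20,21,22,23,24,25,26,27,28,29,30,31): 1⊕0⊕1⊕0⊕0⊕1⊕0⊕1⊕0⊕0⊕1⊕1⊕1⊕1⊕0⊕0 = 0
Syndrome s16…s1 = 00001 → error at position 1.

00001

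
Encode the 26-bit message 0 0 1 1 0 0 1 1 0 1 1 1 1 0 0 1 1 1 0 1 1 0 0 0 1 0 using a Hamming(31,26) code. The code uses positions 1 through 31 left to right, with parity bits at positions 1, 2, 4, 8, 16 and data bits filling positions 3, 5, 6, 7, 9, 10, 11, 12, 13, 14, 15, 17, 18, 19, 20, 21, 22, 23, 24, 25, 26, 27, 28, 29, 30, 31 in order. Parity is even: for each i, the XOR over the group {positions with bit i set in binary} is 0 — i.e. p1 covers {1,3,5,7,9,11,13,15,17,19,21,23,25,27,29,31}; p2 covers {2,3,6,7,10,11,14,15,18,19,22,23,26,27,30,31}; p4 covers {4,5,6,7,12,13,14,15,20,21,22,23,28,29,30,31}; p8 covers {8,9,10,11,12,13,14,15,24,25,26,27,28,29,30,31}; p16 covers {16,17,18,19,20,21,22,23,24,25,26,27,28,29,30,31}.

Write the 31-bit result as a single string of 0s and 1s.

1001011100110110110011101100010

Place data at non-parity positions: p1 p2 0 p4 0 1 1 p8 0 0 1 1 0 1 1 p16 1 1 0 0 1 1 1 0 1 1 0 0 0 1 0
p1 (pos 1,3,5,7,9,11,13,15,17,19,21,23,25,27,29,31): XOR of data positions = 0⊕0⊕1⊕0⊕1⊕0⊕1⊕1⊕0⊕1⊕1⊕1⊕0⊕0⊕0 = 1
p2 (pos 2,3,6,7,10,11,14,15,18,19,22,23,26,27,30,31): XOR of data positions = 0⊕1⊕1⊕0⊕1⊕1⊕1⊕1⊕0⊕1⊕1⊕1⊕0⊕1⊕0 = 0
p4 (pos 4,5,6,7,12,13,14,15,20,21,22,23,28,29,30,31): XOR of data positions = 0⊕1⊕1⊕1⊕0⊕1⊕1⊕0⊕1⊕1⊕1⊕0⊕0⊕1⊕0 = 1
p8 (pos 8,9,10,11,12,13,14,15,24,25,26,27,28,29,30,31): XOR of data positions = 0⊕0⊕1⊕1⊕0⊕1⊕1⊕0⊕1⊕1⊕0⊕0⊕0⊕1⊕0 = 1
p16 (pos 16,17,18,19,20,21,22,23,24,25,26,27,28,29,30,31): XOR of data positions = 1⊕1⊕0⊕0⊕1⊕1⊕1⊕0⊕1⊕1⊕0⊕0⊕0⊕1⊕0 = 0
Codeword: 1001011100110110110011101100010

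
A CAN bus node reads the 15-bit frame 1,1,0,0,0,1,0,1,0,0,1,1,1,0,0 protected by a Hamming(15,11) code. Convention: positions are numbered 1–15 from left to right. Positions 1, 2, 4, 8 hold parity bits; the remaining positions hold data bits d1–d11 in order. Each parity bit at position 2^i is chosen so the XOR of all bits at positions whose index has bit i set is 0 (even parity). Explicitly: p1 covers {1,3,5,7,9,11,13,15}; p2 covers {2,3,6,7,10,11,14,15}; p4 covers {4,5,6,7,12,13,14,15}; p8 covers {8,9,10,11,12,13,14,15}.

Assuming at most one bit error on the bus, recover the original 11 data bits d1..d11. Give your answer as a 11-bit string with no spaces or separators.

00110011100

s1 (pos 1,3,5,7,9,11,13,15): 1⊕0⊕0⊕0⊕0⊕1⊕1⊕0 = 1
s2 (pos 2,3,6,7,10,11,14,15): 1⊕0⊕1⊕0⊕0⊕1⊕0⊕0 = 1
s4 (pos 4,5,6,7,12,13,14,15): 0⊕0⊕1⊕0⊕1⊕1⊕0⊕0 = 1
s8 (pos 8,9,10,11,12,13,14,15): 1⊕0⊕0⊕1⊕1⊕1⊕0⊕0 = 0
Syndrome s8…s1 = 0111 → error at position 7.
Flip position 7: 110001010011100 → 110001110011100
Read data bits from positions 3,5,6,7,9,10,11,12,13,14,15: 00110011100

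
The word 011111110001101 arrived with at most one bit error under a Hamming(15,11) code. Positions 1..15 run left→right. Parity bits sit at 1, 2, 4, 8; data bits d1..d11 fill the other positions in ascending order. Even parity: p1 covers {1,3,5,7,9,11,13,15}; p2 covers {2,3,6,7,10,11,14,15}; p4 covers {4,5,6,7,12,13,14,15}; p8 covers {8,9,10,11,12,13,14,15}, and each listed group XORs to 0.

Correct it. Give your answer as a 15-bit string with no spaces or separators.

s1 (pos 1,3,5,7,9,11,13,15): 0⊕1⊕1⊕1⊕0⊕0⊕1⊕1 = 1
s2 (pos 2,3,6,7,10,11,14,15): 1⊕1⊕1⊕1⊕0⊕0⊕0⊕1 = 1
s4 (pos 4,5,6,7,12,13,14,15): 1⊕1⊕1⊕1⊕1⊕1⊕0⊕1 = 1
s8 (pos 8,9,10,11,12,13,14,15): 1⊕0⊕0⊕0⊕1⊕1⊕0⊕1 = 0
Syndrome s8…s1 = 0111 → error at position 7.
Flip position 7: 011111110001101 → 011111010001101

011111010001101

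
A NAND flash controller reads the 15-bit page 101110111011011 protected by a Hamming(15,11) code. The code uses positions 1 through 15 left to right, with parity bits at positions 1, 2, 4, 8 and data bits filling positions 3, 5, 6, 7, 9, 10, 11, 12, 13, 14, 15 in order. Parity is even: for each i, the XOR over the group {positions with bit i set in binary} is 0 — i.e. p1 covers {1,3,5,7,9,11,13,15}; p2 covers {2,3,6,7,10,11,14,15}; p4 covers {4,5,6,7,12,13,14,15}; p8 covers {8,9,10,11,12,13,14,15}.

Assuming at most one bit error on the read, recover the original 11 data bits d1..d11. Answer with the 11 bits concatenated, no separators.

s1 (pos 1,3,5,7,9,11,13,15): 1⊕1⊕1⊕1⊕1⊕1⊕0⊕1 = 1
s2 (pos 2,3,6,7,10,11,14,15): 0⊕1⊕0⊕1⊕0⊕1⊕1⊕1 = 1
s4 (pos 4,5,6,7,12,13,14,15): 1⊕1⊕0⊕1⊕1⊕0⊕1⊕1 = 0
s8 (pos 8,9,10,11,12,13,14,15): 1⊕1⊕0⊕1⊕1⊕0⊕1⊕1 = 0
Syndrome s8…s1 = 0011 → error at position 3.
Flip position 3: 101110111011011 → 100110111011011
Read data bits from positions 3,5,6,7,9,10,11,12,13,14,15: 01011011011

01011011011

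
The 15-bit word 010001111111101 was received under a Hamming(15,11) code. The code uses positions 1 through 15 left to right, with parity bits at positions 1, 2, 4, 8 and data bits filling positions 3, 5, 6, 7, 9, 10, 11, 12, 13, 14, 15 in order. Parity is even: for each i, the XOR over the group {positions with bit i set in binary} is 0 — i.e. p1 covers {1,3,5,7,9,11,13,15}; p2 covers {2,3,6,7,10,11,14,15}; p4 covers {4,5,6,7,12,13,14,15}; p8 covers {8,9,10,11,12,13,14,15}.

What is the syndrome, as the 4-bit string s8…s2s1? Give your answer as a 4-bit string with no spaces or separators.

s1 (pos 1,3,5,7,9,11,13,15): 0⊕0⊕0⊕1⊕1⊕1⊕1⊕1 = 1
s2 (pos 2,3,6,7,10,11,14,15): 1⊕0⊕1⊕1⊕1⊕1⊕0⊕1 = 0
s4 (pos 4,5,6,7,12,13,14,15): 0⊕0⊕1⊕1⊕1⊕1⊕0⊕1 = 1
s8 (pos 8,9,10,11,12,13,14,15): 1⊕1⊕1⊕1⊕1⊕1⊕0⊕1 = 1
Syndrome s8…s1 = 1101 → error at position 13.

1101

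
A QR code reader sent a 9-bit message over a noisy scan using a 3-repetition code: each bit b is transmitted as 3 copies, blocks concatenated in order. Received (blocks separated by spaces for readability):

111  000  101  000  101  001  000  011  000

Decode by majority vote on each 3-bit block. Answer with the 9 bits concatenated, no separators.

Block 1 (111): 3 ones → 1
Block 2 (000): 0 ones → 0
Block 3 (101): 2 ones → 1
Block 4 (000): 0 ones → 0
Block 5 (101): 2 ones → 1
Block 6 (001): 1 one → 0
Block 7 (000): 0 ones → 0
Block 8 (011): 2 ones → 1
Block 9 (000): 0 ones → 0

101010010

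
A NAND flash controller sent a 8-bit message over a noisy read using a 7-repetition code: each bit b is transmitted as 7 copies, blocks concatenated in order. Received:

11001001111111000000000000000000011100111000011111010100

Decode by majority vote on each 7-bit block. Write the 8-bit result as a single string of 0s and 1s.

Block 1 (1100100): 3 ones → 0
Block 2 (1111111): 7 ones → 1
Block 3 (0000000): 0 ones → 0
Block 4 (0000000): 0 ones → 0
Block 5 (0000011): 2 ones → 0
Block 6 (1001110): 4 ones → 1
Block 7 (0001111): 4 ones → 1
Block 8 (1010100): 3 ones → 0

01000110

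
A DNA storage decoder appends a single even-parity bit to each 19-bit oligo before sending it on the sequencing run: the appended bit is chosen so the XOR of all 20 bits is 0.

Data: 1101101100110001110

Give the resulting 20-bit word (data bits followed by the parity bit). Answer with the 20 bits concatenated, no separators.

XOR of the 19 data bits: 1⊕1⊕0⊕1⊕1⊕0⊕1⊕1⊕0⊕0⊕1⊕1⊕0⊕0⊕0⊕1⊕1⊕1⊕0 = 1
Parity bit = 1 (so all 20 bits XOR to 0).

11011011001100011101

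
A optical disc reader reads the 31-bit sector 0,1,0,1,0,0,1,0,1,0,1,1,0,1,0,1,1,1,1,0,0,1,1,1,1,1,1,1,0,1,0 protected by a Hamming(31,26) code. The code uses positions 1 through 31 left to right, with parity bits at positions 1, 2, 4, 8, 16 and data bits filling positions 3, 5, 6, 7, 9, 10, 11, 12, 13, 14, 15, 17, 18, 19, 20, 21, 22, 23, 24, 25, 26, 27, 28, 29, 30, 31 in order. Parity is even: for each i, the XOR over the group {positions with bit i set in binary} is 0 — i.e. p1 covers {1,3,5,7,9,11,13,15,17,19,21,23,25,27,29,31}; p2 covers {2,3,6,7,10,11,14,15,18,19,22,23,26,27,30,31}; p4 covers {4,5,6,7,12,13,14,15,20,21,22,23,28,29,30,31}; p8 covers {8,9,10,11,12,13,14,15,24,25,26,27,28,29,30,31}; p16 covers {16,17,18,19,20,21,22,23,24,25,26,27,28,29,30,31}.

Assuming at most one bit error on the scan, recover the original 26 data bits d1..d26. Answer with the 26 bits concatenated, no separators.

s1 (pos 1,3,5,7,9,11,13,15,17,19,21,23,25,27,29,31): 0⊕0⊕0⊕1⊕1⊕1⊕0⊕0⊕1⊕1⊕0⊕1⊕1⊕1⊕0⊕0 = 0
s2 (pos 2,3,6,7,10,11,14,15,18,19,22,23,26,27,30,31): 1⊕0⊕0⊕1⊕0⊕1⊕1⊕0⊕1⊕1⊕1⊕1⊕1⊕1⊕1⊕0 = 1
s4 (pos 4,5,6,7,12,13,14,15,20,21,22,23,28,29,30,31): 1⊕0⊕0⊕1⊕1⊕0⊕1⊕0⊕0⊕0⊕1⊕1⊕1⊕0⊕1⊕0 = 0
s8 (pos 8,9,10,11,12,13,14,15,24,25,26,27,28,29,30,31): 0⊕1⊕0⊕1⊕1⊕0⊕1⊕0⊕1⊕1⊕1⊕1⊕1⊕0⊕1⊕0 = 0
s16 (pos 16,17,18,19,20,21,22,23,24,25,26,27,28,29,30,31): 1⊕1⊕1⊕1⊕0⊕0⊕1⊕1⊕1⊕1⊕1⊕1⊕1⊕0⊕1⊕0 = 0
Syndrome s16…s1 = 00010 → error at position 2.
Flip position 2: 0101001010110101111001111111010 → 0001001010110101111001111111010
Read data bits from positions 3,5,6,7,9,10,11,12,13,14,15,17,18,19,20,21,22,23,24,25,26,27,28,29,30,31: 00011011010111001111111010

00011011010111001111111010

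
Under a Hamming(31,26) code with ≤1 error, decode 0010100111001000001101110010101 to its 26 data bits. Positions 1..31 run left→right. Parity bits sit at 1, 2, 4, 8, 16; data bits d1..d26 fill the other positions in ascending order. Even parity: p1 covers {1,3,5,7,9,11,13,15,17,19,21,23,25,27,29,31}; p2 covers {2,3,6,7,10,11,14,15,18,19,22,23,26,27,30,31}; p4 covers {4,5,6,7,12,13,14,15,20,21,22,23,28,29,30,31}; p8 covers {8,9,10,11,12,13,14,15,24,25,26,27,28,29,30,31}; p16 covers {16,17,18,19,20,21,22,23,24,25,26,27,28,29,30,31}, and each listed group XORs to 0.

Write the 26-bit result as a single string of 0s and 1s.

11011100100001101110010101

s1 (pos 1,3,5,7,9,11,13,15,17,19,21,23,25,27,29,31): 0⊕1⊕1⊕0⊕1⊕0⊕1⊕0⊕0⊕1⊕0⊕1⊕0⊕1⊕1⊕1 = 1
s2 (pos 2,3,6,7,10,11,14,15,18,19,22,23,26,27,30,31): 0⊕1⊕0⊕0⊕1⊕0⊕0⊕0⊕0⊕1⊕1⊕1⊕0⊕1⊕0⊕1 = 1
s4 (pos 4,5,6,7,12,13,14,15,20,21,22,23,28,29,30,31): 0⊕1⊕0⊕0⊕0⊕1⊕0⊕0⊕1⊕0⊕1⊕1⊕0⊕1⊕0⊕1 = 1
s8 (pos 8,9,10,11,12,13,14,15,24,25,26,27,28,29,30,31): 1⊕1⊕1⊕0⊕0⊕1⊕0⊕0⊕1⊕0⊕0⊕1⊕0⊕1⊕0⊕1 = 0
s16 (pos 16,17,18,19,20,21,22,23,24,25,26,27,28,29,30,31): 0⊕0⊕0⊕1⊕1⊕0⊕1⊕1⊕1⊕0⊕0⊕1⊕0⊕1⊕0⊕1 = 0
Syndrome s16…s1 = 00111 → error at position 7.
Flip position 7: 0010100111001000001101110010101 → 0010101111001000001101110010101
Read data bits from positions 3,5,6,7,9,10,11,12,13,14,15,17,18,19,20,21,22,23,24,25,26,27,28,29,30,31: 11011100100001101110010101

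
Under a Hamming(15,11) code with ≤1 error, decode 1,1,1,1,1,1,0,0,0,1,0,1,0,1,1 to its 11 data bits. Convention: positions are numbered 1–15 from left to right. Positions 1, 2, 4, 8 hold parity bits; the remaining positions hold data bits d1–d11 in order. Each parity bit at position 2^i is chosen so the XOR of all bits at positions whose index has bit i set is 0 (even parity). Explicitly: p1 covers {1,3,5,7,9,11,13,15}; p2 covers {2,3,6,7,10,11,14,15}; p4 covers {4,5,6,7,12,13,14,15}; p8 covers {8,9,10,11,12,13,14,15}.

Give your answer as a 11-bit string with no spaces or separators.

s1 (pos 1,3,5,7,9,11,13,15): 1⊕1⊕1⊕0⊕0⊕0⊕0⊕1 = 0
s2 (pos 2,3,6,7,10,11,14,15): 1⊕1⊕1⊕0⊕1⊕0⊕1⊕1 = 0
s4 (pos 4,5,6,7,12,13,14,15): 1⊕1⊕1⊕0⊕1⊕0⊕1⊕1 = 0
s8 (pos 8,9,10,11,12,13,14,15): 0⊕0⊕1⊕0⊕1⊕0⊕1⊕1 = 0
Syndrome s8…s1 = 0000 → no error.
Read data bits from positions 3,5,6,7,9,10,11,12,13,14,15: 11100101011

11100101011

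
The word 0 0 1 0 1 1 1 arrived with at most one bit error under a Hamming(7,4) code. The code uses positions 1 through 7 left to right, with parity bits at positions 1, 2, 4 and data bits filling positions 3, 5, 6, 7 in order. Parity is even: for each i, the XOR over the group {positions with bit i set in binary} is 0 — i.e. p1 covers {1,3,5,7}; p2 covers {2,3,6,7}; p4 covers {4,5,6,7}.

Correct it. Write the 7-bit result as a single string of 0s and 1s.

0010110

s1 (pos 1,3,5,7): 0⊕1⊕1⊕1 = 1
s2 (pos 2,3,6,7): 0⊕1⊕1⊕1 = 1
s4 (pos 4,5,6,7): 0⊕1⊕1⊕1 = 1
Syndrome s4…s1 = 111 → error at position 7.
Flip position 7: 0010111 → 0010110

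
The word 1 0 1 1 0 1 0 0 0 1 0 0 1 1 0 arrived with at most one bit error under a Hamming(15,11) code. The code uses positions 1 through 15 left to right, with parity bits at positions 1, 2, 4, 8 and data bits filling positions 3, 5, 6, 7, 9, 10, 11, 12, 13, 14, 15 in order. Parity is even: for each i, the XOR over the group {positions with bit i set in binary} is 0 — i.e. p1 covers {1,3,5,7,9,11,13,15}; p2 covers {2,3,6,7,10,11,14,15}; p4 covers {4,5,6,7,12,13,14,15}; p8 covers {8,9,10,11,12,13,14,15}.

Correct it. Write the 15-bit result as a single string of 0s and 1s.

101101001100110

s1 (pos 1,3,5,7,9,11,13,15): 1⊕1⊕0⊕0⊕0⊕0⊕1⊕0 = 1
s2 (pos 2,3,6,7,10,11,14,15): 0⊕1⊕1⊕0⊕1⊕0⊕1⊕0 = 0
s4 (pos 4,5,6,7,12,13,14,15): 1⊕0⊕1⊕0⊕0⊕1⊕1⊕0 = 0
s8 (pos 8,9,10,11,12,13,14,15): 0⊕0⊕1⊕0⊕0⊕1⊕1⊕0 = 1
Syndrome s8…s1 = 1001 → error at position 9.
Flip position 9: 101101000100110 → 101101001100110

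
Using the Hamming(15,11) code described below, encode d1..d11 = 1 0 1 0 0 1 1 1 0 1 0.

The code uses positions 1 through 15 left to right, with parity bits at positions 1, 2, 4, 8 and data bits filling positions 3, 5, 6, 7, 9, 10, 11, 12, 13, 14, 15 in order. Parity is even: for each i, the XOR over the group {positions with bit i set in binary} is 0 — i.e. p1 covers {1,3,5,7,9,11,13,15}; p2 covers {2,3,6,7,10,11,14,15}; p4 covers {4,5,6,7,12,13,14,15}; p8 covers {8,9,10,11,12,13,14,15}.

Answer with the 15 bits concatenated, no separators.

Place data at non-parity positions: p1 p2 1 p4 0 1 0 p8 0 1 1 1 0 1 0
p1 (pos 1,3,5,7,9,11,13,15): XOR of data positions = 1⊕0⊕0⊕0⊕1⊕0⊕0 = 0
p2 (pos 2,3,6,7,10,11,14,15): XOR of data positions = 1⊕1⊕0⊕1⊕1⊕1⊕0 = 1
p4 (pos 4,5,6,7,12,13,14,15): XOR of data positions = 0⊕1⊕0⊕1⊕0⊕1⊕0 = 1
p8 (pos 8,9,10,11,12,13,14,15): XOR of data positions = 0⊕1⊕1⊕1⊕0⊕1⊕0 = 0
Codeword: 011101000111010

011101000111010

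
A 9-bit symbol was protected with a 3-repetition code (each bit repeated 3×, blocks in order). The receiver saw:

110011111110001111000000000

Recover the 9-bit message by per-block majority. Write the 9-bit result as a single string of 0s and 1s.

111101000

Block 1 (110): 2 ones → 1
Block 2 (011): 2 ones → 1
Block 3 (111): 3 ones → 1
Block 4 (110): 2 ones → 1
Block 5 (001): 1 one → 0
Block 6 (111): 3 ones → 1
Block 7 (000): 0 ones → 0
Block 8 (000): 0 ones → 0
Block 9 (000): 0 ones → 0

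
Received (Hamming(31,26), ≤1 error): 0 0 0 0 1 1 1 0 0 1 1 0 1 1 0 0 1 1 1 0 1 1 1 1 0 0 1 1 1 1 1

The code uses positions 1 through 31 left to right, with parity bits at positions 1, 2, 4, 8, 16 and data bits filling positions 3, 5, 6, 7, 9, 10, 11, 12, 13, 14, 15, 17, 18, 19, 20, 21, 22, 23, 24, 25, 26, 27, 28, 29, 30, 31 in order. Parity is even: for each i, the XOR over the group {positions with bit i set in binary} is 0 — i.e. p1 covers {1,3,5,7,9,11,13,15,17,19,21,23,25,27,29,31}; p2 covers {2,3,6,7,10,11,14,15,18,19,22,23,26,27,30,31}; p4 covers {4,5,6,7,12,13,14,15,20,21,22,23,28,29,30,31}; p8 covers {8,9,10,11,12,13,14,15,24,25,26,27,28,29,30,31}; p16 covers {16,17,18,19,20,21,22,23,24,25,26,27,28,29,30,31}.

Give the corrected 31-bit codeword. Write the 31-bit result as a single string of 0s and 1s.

s1 (pos 1,3,5,7,9,11,13,15,17,19,21,23,25,27,29,31): 0⊕0⊕1⊕1⊕0⊕1⊕1⊕0⊕1⊕1⊕1⊕1⊕0⊕1⊕1⊕1 = 1
s2 (pos 2,3,6,7,10,11,14,15,18,19,22,23,26,27,30,31): 0⊕0⊕1⊕1⊕1⊕1⊕1⊕0⊕1⊕1⊕1⊕1⊕0⊕1⊕1⊕1 = 0
s4 (pos 4,5,6,7,12,13,14,15,20,21,22,23,28,29,30,31): 0⊕1⊕1⊕1⊕0⊕1⊕1⊕0⊕0⊕1⊕1⊕1⊕1⊕1⊕1⊕1 = 0
s8 (pos 8,9,10,11,12,13,14,15,24,25,26,27,28,29,30,31): 0⊕0⊕1⊕1⊕0⊕1⊕1⊕0⊕1⊕0⊕0⊕1⊕1⊕1⊕1⊕1 = 0
s16 (pos 16,17,18,19,20,21,22,23,24,25,26,27,28,29,30,31): 0⊕1⊕1⊕1⊕0⊕1⊕1⊕1⊕1⊕0⊕0⊕1⊕1⊕1⊕1⊕1 = 0
Syndrome s16…s1 = 00001 → error at position 1.
Flip position 1: 0000111001101100111011110011111 → 1000111001101100111011110011111

1000111001101100111011110011111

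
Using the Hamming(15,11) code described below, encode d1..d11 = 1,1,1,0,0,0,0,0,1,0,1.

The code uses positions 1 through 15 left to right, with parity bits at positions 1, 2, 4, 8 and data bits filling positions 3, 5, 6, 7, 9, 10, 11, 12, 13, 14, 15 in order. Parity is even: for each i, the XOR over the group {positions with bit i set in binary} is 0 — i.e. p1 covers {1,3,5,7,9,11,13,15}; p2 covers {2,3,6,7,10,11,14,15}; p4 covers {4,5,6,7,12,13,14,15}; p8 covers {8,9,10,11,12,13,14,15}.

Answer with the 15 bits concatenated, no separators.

011011000000101

Place data at non-parity positions: p1 p2 1 p4 1 1 0 p8 0 0 0 0 1 0 1
p1 (pos 1,3,5,7,9,11,13,15): XOR of data positions = 1⊕1⊕0⊕0⊕0⊕1⊕1 = 0
p2 (pos 2,3,6,7,10,11,14,15): XOR of data positions = 1⊕1⊕0⊕0⊕0⊕0⊕1 = 1
p4 (pos 4,5,6,7,12,13,14,15): XOR of data positions = 1⊕1⊕0⊕0⊕1⊕0⊕1 = 0
p8 (pos 8,9,10,11,12,13,14,15): XOR of data positions = 0⊕0⊕0⊕0⊕1⊕0⊕1 = 0
Codeword: 011011000000101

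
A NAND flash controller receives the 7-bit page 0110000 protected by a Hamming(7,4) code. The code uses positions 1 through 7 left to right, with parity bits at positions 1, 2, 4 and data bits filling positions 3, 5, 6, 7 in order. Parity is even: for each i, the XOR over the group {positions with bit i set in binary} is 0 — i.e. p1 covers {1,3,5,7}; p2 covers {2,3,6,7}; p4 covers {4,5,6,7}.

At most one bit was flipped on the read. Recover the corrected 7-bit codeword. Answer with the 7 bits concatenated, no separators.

s1 (pos 1,3,5,7): 0⊕1⊕0⊕0 = 1
s2 (pos 2,3,6,7): 1⊕1⊕0⊕0 = 0
s4 (pos 4,5,6,7): 0⊕0⊕0⊕0 = 0
Syndrome s4…s1 = 001 → error at position 1.
Flip position 1: 0110000 → 1110000

1110000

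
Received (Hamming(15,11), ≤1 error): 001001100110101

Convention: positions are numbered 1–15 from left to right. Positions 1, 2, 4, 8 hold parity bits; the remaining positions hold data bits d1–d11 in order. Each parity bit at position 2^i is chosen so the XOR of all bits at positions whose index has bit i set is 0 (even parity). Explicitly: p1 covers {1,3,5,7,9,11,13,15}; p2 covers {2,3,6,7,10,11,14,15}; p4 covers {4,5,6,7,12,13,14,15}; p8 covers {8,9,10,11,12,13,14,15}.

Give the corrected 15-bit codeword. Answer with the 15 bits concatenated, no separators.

101001100110101

s1 (pos 1,3,5,7,9,11,13,15): 0⊕1⊕0⊕1⊕0⊕1⊕1⊕1 = 1
s2 (pos 2,3,6,7,10,11,14,15): 0⊕1⊕1⊕1⊕1⊕1⊕0⊕1 = 0
s4 (pos 4,5,6,7,12,13,14,15): 0⊕0⊕1⊕1⊕0⊕1⊕0⊕1 = 0
s8 (pos 8,9,10,11,12,13,14,15): 0⊕0⊕1⊕1⊕0⊕1⊕0⊕1 = 0
Syndrome s8…s1 = 0001 → error at position 1.
Flip position 1: 001001100110101 → 101001100110101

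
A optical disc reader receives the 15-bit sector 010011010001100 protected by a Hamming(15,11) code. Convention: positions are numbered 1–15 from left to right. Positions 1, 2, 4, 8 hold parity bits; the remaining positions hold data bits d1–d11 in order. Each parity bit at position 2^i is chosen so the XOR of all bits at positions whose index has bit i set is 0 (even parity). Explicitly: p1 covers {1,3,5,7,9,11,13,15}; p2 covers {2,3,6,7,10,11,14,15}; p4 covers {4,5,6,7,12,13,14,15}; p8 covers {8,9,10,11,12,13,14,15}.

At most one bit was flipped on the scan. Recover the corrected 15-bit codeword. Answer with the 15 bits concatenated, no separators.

s1 (pos 1,3,5,7,9,11,13,15): 0⊕0⊕1⊕0⊕0⊕0⊕1⊕0 = 0
s2 (pos 2,3,6,7,10,11,14,15): 1⊕0⊕1⊕0⊕0⊕0⊕0⊕0 = 0
s4 (pos 4,5,6,7,12,13,14,15): 0⊕1⊕1⊕0⊕1⊕1⊕0⊕0 = 0
s8 (pos 8,9,10,11,12,13,14,15): 1⊕0⊕0⊕0⊕1⊕1⊕0⊕0 = 1
Syndrome s8…s1 = 1000 → error at position 8.
Flip position 8: 010011010001100 → 010011000001100

010011000001100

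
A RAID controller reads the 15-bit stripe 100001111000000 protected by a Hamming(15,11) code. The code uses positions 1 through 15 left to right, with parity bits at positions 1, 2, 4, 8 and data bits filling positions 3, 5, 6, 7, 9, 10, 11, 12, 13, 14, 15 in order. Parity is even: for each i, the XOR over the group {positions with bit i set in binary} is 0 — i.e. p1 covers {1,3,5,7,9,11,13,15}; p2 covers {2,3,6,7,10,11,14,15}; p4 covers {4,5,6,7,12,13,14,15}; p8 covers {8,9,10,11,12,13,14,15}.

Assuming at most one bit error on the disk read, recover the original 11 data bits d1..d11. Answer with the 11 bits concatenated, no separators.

s1 (pos 1,3,5,7,9,11,13,15): 1⊕0⊕0⊕1⊕1⊕0⊕0⊕0 = 1
s2 (pos 2,3,6,7,10,11,14,15): 0⊕0⊕1⊕1⊕0⊕0⊕0⊕0 = 0
s4 (pos 4,5,6,7,12,13,14,15): 0⊕0⊕1⊕1⊕0⊕0⊕0⊕0 = 0
s8 (pos 8,9,10,11,12,13,14,15): 1⊕1⊕0⊕0⊕0⊕0⊕0⊕0 = 0
Syndrome s8…s1 = 0001 → error at position 1.
Flip position 1: 100001111000000 → 000001111000000
Read data bits from positions 3,5,6,7,9,10,11,12,13,14,15: 00111000000

00111000000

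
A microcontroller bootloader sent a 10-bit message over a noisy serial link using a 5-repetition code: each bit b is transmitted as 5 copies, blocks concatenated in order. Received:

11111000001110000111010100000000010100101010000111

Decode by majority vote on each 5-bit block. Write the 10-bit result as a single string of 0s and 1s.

1011000001

Block 1 (11111): 5 ones → 1
Block 2 (00000): 0 ones → 0
Block 3 (11100): 3 ones → 1
Block 4 (00111): 3 ones → 1
Block 5 (01010): 2 ones → 0
Block 6 (00000): 0 ones → 0
Block 7 (00010): 1 one → 0
Block 8 (10010): 2 ones → 0
Block 9 (10100): 2 ones → 0
Block 10 (00111): 3 ones → 1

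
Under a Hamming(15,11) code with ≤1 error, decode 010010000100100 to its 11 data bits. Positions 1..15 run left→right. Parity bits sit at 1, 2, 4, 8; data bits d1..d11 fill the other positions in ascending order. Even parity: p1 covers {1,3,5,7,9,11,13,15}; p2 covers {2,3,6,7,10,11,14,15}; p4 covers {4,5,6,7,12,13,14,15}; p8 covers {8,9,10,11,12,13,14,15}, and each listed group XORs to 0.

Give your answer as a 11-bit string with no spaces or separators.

s1 (pos 1,3,5,7,9,11,13,15): 0⊕0⊕1⊕0⊕0⊕0⊕1⊕0 = 0
s2 (pos 2,3,6,7,10,11,14,15): 1⊕0⊕0⊕0⊕1⊕0⊕0⊕0 = 0
s4 (pos 4,5,6,7,12,13,14,15): 0⊕1⊕0⊕0⊕0⊕1⊕0⊕0 = 0
s8 (pos 8,9,10,11,12,13,14,15): 0⊕0⊕1⊕0⊕0⊕1⊕0⊕0 = 0
Syndrome s8…s1 = 0000 → no error.
Read data bits from positions 3,5,6,7,9,10,11,12,13,14,15: 01000100100

01000100100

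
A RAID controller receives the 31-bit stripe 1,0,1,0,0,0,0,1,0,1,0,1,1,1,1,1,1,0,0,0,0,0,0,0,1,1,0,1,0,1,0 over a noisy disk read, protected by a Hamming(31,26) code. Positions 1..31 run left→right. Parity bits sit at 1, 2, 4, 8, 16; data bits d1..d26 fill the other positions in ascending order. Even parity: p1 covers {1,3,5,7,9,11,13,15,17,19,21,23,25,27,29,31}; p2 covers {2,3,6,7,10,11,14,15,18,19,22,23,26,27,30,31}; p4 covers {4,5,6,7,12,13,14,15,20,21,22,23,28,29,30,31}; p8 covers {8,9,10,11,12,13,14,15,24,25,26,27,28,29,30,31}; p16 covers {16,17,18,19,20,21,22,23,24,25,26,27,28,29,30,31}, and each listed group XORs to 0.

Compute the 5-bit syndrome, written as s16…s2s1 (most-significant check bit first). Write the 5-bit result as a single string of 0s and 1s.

00000

s1 (pos 1,3,5,7,9,11,13,15,17,19,21,23,25,27,29,31): 1⊕1⊕0⊕0⊕0⊕0⊕1⊕1⊕1⊕0⊕0⊕0⊕1⊕0⊕0⊕0 = 0
s2 (pos 2,3,6,7,10,11,14,15,18,19,22,23,26,27,30,31): 0⊕1⊕0⊕0⊕1⊕0⊕1⊕1⊕0⊕0⊕0⊕0⊕1⊕0⊕1⊕0 = 0
s4 (pos 4,5,6,7,12,13,14,15,20,21,22,23,28,29,30,31): 0⊕0⊕0⊕0⊕1⊕1⊕1⊕1⊕0⊕0⊕0⊕0⊕1⊕0⊕1⊕0 = 0
s8 (pos 8,9,10,11,12,13,14,15,24,25,26,27,28,29,30,31): 1⊕0⊕1⊕0⊕1⊕1⊕1⊕1⊕0⊕1⊕1⊕0⊕1⊕0⊕1⊕0 = 0
s16 (pos 16,17,18,19,20,21,22,23,24,25,26,27,28,29,30,31): 1⊕1⊕0⊕0⊕0⊕0⊕0⊕0⊕0⊕1⊕1⊕0⊕1⊕0⊕1⊕0 = 0
Syndrome s16…s1 = 00000 → no error.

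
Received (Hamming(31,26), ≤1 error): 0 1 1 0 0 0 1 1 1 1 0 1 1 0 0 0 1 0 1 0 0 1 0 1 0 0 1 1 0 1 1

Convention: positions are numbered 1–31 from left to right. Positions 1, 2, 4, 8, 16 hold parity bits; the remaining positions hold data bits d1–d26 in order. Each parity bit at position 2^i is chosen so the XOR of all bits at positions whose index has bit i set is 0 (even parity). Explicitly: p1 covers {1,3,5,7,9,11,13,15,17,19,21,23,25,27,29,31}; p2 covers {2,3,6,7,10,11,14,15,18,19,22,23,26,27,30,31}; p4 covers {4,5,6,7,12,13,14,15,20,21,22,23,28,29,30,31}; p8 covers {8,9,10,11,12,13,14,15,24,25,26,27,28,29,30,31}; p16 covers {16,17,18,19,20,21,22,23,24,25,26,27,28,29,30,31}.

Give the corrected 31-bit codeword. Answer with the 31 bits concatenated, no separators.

0110011111011000101001010011011

s1 (pos 1,3,5,7,9,11,13,15,17,19,21,23,25,27,29,31): 0⊕1⊕0⊕1⊕1⊕0⊕1⊕0⊕1⊕1⊕0⊕0⊕0⊕1⊕0⊕1 = 0
s2 (pos 2,3,6,7,10,11,14,15,18,19,22,23,26,27,30,31): 1⊕1⊕0⊕1⊕1⊕0⊕0⊕0⊕0⊕1⊕1⊕0⊕0⊕1⊕1⊕1 = 1
s4 (pos 4,5,6,7,12,13,14,15,20,21,22,23,28,29,30,31): 0⊕0⊕0⊕1⊕1⊕1⊕0⊕0⊕0⊕0⊕1⊕0⊕1⊕0⊕1⊕1 = 1
s8 (pos 8,9,10,11,12,13,14,15,24,25,26,27,28,29,30,31): 1⊕1⊕1⊕0⊕1⊕1⊕0⊕0⊕1⊕0⊕0⊕1⊕1⊕0⊕1⊕1 = 0
s16 (pos 16,17,18,19,20,21,22,23,24,25,26,27,28,29,30,31): 0⊕1⊕0⊕1⊕0⊕0⊕1⊕0⊕1⊕0⊕0⊕1⊕1⊕0⊕1⊕1 = 0
Syndrome s16…s1 = 00110 → error at position 6.
Flip position 6: 0110001111011000101001010011011 → 0110011111011000101001010011011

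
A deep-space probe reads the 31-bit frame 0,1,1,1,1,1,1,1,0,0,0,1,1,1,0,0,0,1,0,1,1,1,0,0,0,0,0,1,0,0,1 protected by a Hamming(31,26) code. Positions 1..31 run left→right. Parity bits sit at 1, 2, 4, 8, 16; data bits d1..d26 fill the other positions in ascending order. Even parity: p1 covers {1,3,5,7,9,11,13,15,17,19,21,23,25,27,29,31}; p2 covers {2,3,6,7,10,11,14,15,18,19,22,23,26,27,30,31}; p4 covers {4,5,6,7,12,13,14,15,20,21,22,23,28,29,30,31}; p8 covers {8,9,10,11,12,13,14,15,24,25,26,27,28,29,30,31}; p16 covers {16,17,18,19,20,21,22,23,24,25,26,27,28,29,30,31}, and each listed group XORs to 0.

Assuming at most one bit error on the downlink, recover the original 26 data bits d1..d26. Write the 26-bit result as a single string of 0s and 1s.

s1 (pos 1,3,5,7,9,11,13,15,17,19,21,23,25,27,29,31): 0⊕1⊕1⊕1⊕0⊕0⊕1⊕0⊕0⊕0⊕1⊕0⊕0⊕0⊕0⊕1 = 0
s2 (pos 2,3,6,7,10,11,14,15,18,19,22,23,26,27,30,31): 1⊕1⊕1⊕1⊕0⊕0⊕1⊕0⊕1⊕0⊕1⊕0⊕0⊕0⊕0⊕1 = 0
s4 (pos 4,5,6,7,12,13,14,15,20,21,22,23,28,29,30,31): 1⊕1⊕1⊕1⊕1⊕1⊕1⊕0⊕1⊕1⊕1⊕0⊕1⊕0⊕0⊕1 = 0
s8 (pos 8,9,10,11,12,13,14,15,24,25,26,27,28,29,30,31): 1⊕0⊕0⊕0⊕1⊕1⊕1⊕0⊕0⊕0⊕0⊕0⊕1⊕0⊕0⊕1 = 0
s16 (pos 16,17,18,19,20,21,22,23,24,25,26,27,28,29,30,31): 0⊕0⊕1⊕0⊕1⊕1⊕1⊕0⊕0⊕0⊕0⊕0⊕1⊕0⊕0⊕1 = 0
Syndrome s16…s1 = 00000 → no error.
Read data bits from positions 3,5,6,7,9,10,11,12,13,14,15,17,18,19,20,21,22,23,24,25,26,27,28,29,30,31: 11110001110010111000001001

11110001110010111000001001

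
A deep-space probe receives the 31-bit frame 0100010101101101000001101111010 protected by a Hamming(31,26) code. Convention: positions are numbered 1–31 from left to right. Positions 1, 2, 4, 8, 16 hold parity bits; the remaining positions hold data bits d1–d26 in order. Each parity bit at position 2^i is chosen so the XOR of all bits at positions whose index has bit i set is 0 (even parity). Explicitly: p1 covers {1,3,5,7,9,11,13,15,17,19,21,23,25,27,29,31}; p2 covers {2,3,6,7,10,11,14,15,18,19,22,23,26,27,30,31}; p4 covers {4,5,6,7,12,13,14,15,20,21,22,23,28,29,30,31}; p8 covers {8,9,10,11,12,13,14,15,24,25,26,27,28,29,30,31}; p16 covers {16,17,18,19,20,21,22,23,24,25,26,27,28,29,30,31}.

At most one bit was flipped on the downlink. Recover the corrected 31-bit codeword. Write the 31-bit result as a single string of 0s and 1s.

0100110101101101000001101111010

s1 (pos 1,3,5,7,9,11,13,15,17,19,21,23,25,27,29,31): 0⊕0⊕0⊕0⊕0⊕1⊕1⊕0⊕0⊕0⊕0⊕1⊕1⊕1⊕0⊕0 = 1
s2 (pos 2,3,6,7,10,11,14,15,18,19,22,23,26,27,30,31): 1⊕0⊕1⊕0⊕1⊕1⊕1⊕0⊕0⊕0⊕1⊕1⊕1⊕1⊕1⊕0 = 0
s4 (pos 4,5,6,7,12,13,14,15,20,21,22,23,28,29,30,31): 0⊕0⊕1⊕0⊕0⊕1⊕1⊕0⊕0⊕0⊕1⊕1⊕1⊕0⊕1⊕0 = 1
s8 (pos 8,9,10,11,12,13,14,15,24,25,26,27,28,29,30,31): 1⊕0⊕1⊕1⊕0⊕1⊕1⊕0⊕0⊕1⊕1⊕1⊕1⊕0⊕1⊕0 = 0
s16 (pos 16,17,18,19,20,21,22,23,24,25,26,27,28,29,30,31): 1⊕0⊕0⊕0⊕0⊕0⊕1⊕1⊕0⊕1⊕1⊕1⊕1⊕0⊕1⊕0 = 0
Syndrome s16…s1 = 00101 → error at position 5.
Flip position 5: 0100010101101101000001101111010 → 0100110101101101000001101111010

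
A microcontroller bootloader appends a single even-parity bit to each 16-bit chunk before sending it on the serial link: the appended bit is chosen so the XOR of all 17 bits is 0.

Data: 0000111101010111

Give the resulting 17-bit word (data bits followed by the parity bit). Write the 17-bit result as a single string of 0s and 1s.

00001111010101111

XOR of the 16 data bits: 0⊕0⊕0⊕0⊕1⊕1⊕1⊕1⊕0⊕1⊕0⊕1⊕0⊕1⊕1⊕1 = 1
Parity bit = 1 (so all 17 bits XOR to 0).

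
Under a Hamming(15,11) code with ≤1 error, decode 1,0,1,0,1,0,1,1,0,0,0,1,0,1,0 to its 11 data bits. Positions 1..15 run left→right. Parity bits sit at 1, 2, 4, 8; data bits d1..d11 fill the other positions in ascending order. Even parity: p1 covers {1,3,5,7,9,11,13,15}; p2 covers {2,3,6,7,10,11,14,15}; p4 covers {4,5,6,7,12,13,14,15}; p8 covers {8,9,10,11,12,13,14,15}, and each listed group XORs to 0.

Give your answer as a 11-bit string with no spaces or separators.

11010101010

s1 (pos 1,3,5,7,9,11,13,15): 1⊕1⊕1⊕1⊕0⊕0⊕0⊕0 = 0
s2 (pos 2,3,6,7,10,11,14,15): 0⊕1⊕0⊕1⊕0⊕0⊕1⊕0 = 1
s4 (pos 4,5,6,7,12,13,14,15): 0⊕1⊕0⊕1⊕1⊕0⊕1⊕0 = 0
s8 (pos 8,9,10,11,12,13,14,15): 1⊕0⊕0⊕0⊕1⊕0⊕1⊕0 = 1
Syndrome s8…s1 = 1010 → error at position 10.
Flip position 10: 101010110001010 → 101010110101010
Read data bits from positions 3,5,6,7,9,10,11,12,13,14,15: 11010101010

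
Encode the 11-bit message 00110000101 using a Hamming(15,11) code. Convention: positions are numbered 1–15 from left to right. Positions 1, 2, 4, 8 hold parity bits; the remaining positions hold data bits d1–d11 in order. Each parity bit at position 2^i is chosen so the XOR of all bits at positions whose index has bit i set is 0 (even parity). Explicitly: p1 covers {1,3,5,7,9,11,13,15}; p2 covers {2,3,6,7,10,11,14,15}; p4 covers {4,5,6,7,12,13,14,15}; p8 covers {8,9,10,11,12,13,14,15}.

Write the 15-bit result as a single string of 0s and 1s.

Place data at non-parity positions: p1 p2 0 p4 0 1 1 p8 0 0 0 0 1 0 1
p1 (pos 1,3,5,7,9,11,13,15): XOR of data positions = 0⊕0⊕1⊕0⊕0⊕1⊕1 = 1
p2 (pos 2,3,6,7,10,11,14,15): XOR of data positions = 0⊕1⊕1⊕0⊕0⊕0⊕1 = 1
p4 (pos 4,5,6,7,12,13,14,15): XOR of data positions = 0⊕1⊕1⊕0⊕1⊕0⊕1 = 0
p8 (pos 8,9,10,11,12,13,14,15): XOR of data positions = 0⊕0⊕0⊕0⊕1⊕0⊕1 = 0
Codeword: 110001100000101

110001100000101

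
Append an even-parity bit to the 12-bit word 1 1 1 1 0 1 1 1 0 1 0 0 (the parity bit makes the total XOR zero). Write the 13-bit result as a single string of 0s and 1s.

1111011101000

XOR of the 12 data bits: 1⊕1⊕1⊕1⊕0⊕1⊕1⊕1⊕0⊕1⊕0⊕0 = 0
Parity bit = 0 (so all 13 bits XOR to 0).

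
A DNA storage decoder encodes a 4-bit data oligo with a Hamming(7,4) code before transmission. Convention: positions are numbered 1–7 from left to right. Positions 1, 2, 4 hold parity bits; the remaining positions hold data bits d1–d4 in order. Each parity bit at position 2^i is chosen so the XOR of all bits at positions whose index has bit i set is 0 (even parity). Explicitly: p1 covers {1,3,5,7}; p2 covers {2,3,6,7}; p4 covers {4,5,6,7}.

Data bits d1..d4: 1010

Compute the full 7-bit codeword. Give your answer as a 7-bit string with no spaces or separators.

Place data at non-parity positions: p1 p2 1 p4 0 1 0
p1 (pos 1,3,5,7): XOR of data positions = 1⊕0⊕0 = 1
p2 (pos 2,3,6,7): XOR of data positions = 1⊕1⊕0 = 0
p4 (pos 4,5,6,7): XOR of data positions = 0⊕1⊕0 = 1
Codeword: 1011010

1011010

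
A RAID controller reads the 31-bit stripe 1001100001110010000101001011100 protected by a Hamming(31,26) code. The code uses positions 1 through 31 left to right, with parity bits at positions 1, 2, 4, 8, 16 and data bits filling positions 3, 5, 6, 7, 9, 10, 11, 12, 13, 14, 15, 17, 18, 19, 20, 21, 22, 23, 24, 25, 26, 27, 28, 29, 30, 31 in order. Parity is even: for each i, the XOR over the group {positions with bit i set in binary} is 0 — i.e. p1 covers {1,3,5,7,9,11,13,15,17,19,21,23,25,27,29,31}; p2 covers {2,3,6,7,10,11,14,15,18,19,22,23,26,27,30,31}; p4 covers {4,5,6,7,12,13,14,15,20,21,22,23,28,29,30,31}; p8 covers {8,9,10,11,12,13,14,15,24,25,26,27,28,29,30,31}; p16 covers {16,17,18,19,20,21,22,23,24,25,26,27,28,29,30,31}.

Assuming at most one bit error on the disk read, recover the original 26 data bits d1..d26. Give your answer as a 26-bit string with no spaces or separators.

s1 (pos 1,3,5,7,9,11,13,15,17,19,21,23,25,27,29,31): 1⊕0⊕1⊕0⊕0⊕1⊕0⊕1⊕0⊕0⊕0⊕0⊕1⊕1⊕1⊕0 = 1
s2 (pos 2,3,6,7,10,11,14,15,18,19,22,23,26,27,30,31): 0⊕0⊕0⊕0⊕1⊕1⊕0⊕1⊕0⊕0⊕1⊕0⊕0⊕1⊕0⊕0 = 1
s4 (pos 4,5,6,7,12,13,14,15,20,21,22,23,28,29,30,31): 1⊕1⊕0⊕0⊕1⊕0⊕0⊕1⊕1⊕0⊕1⊕0⊕1⊕1⊕0⊕0 = 0
s8 (pos 8,9,10,11,12,13,14,15,24,25,26,27,28,29,30,31): 0⊕0⊕1⊕1⊕1⊕0⊕0⊕1⊕0⊕1⊕0⊕1⊕1⊕1⊕0⊕0 = 0
s16 (pos 16,17,18,19,20,21,22,23,24,25,26,27,28,29,30,31): 0⊕0⊕0⊕0⊕1⊕0⊕1⊕0⊕0⊕1⊕0⊕1⊕1⊕1⊕0⊕0 = 0
Syndrome s16…s1 = 00011 → error at position 3.
Flip position 3: 1001100001110010000101001011100 → 1011100001110010000101001011100
Read data bits from positions 3,5,6,7,9,10,11,12,13,14,15,17,18,19,20,21,22,23,24,25,26,27,28,29,30,31: 11000111001000101001011100

11000111001000101001011100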